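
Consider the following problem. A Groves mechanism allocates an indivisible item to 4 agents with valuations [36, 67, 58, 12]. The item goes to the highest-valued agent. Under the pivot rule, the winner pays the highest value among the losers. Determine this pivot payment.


Step 1: The efficient winner is agent 1 with value 67
Step 2: Other agents' values: [36, 58, 12]
Step 3: Pivot payment = max(others) = 58
Step 4: The winner pays 58

58


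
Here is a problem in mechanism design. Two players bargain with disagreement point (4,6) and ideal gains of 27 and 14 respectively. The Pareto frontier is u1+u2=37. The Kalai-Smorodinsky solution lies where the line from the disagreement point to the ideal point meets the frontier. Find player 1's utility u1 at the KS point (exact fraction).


Step 1: At the KS point, (u1-d1)/r1 = (u2-d2)/r2 = t and u1+u2 = 37
Step 2: u1 = d1 + r1*t and u2 = d2 + r2*t, so (d1 + r1*t) + (d2 + r2*t) = 37
Step 3: t = (37 - 4 - 6)/(27 + 14) = 27/41
Step 4: u1 = d1 + r1*t = 4 + 27 * 27/41 = 893/41
Step 5: (Check: u2 = d2 + r2*t = 624/41; u1+u2 = 893/41 + 624/41 = 37, on the frontier.)

893/41


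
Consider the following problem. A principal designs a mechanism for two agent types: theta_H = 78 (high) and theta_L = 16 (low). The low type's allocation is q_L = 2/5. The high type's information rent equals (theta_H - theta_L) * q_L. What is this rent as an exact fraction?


Step 1: theta_H - theta_L = 78 - 16 = 62
Step 2: Information rent = (theta_H - theta_L) * q_L
Step 3: = 62 * 2/5
Step 4: = 124/5

124/5


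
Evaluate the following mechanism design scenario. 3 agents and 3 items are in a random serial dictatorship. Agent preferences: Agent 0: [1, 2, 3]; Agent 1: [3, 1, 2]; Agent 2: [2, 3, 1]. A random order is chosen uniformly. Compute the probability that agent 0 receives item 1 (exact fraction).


Step 1: Agent 0 wants item 1
Step 2: There are 6 possible orderings of agents
Step 3: In 6 orderings, agent 0 gets item 1
Step 4: Probability = 6/6 = 1

1


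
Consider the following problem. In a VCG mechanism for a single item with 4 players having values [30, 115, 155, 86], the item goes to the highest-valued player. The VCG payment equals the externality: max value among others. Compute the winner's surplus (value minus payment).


Step 1: The winner is the agent with the highest value: agent 2 with value 155
Step 2: Values of other agents: [30, 115, 86]
Step 3: VCG payment = max of others' values = 115
Step 4: Surplus = 155 - 115 = 40

40


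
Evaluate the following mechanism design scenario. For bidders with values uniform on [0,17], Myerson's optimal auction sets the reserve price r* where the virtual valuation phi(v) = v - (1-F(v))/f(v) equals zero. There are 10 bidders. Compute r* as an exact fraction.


Step 1: For U[0,17], F(v) = v/17 and f(v) = 1/17
Step 2: phi(v) = v - (1 - v/17)/(1/17) = v - (17 - v) = 2v - 17
Step 3: Set phi(r*) = 0: 2r* - 17 = 0
Step 4: r* = 17/2 (the number of bidders n = 10 does not enter)

17/2


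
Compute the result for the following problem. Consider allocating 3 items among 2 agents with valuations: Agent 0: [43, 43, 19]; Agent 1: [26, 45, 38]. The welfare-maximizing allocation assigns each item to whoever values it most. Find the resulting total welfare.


Step 1: For each item, find the maximum value among all agents.
Step 2: Item 0 -> Agent 0 (value 43)
Step 3: Item 1 -> Agent 1 (value 45)
Step 4: Item 2 -> Agent 1 (value 38)
Step 5: Total welfare = 43 + 45 + 38 = 126

126


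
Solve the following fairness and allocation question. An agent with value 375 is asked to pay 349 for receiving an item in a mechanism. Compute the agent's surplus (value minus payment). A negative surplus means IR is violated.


Step 1: Surplus = value - payment = 375 - 349 = 26
Step 2: IR is satisfied (surplus >= 0)

26


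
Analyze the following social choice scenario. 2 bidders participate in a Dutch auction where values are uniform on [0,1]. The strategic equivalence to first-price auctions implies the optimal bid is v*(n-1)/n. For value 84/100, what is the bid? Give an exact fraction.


Step 1: Dutch auctions are strategically equivalent to first-price auctions
Step 2: The equilibrium bid is b(v) = v*(n-1)/n
Step 3: b = 21/25 * 1/2
Step 4: b = 21/50

21/50


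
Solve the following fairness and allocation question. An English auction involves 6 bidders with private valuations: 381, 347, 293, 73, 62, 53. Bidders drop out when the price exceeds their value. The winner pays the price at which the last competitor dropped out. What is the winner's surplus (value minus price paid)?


Step 1: Identify the highest value: 381
Step 2: Identify the second-highest value: 347
Step 3: The final price = second-highest value = 347
Step 4: Surplus = 381 - 347 = 34

34


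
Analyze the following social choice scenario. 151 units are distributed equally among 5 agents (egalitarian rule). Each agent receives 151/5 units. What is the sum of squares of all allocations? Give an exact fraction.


Step 1: Each agent's share = 151/5
Step 2: Square of each share = (151/5)^2 = 22801/25
Step 3: Sum of squares = 5 * 22801/25 = 22801/5

22801/5


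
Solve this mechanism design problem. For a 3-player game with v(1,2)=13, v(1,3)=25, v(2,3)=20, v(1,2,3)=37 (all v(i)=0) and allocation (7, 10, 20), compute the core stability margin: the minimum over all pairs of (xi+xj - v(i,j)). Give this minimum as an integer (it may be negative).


Step 1: Slack for coalition (1,2): x1+x2 - v12 = 17 - 13 = 4
Step 2: Slack for coalition (1,3): x1+x3 - v13 = 27 - 25 = 2
Step 3: Slack for coalition (2,3): x2+x3 - v23 = 30 - 20 = 10
Step 4: Minimum slack = min(4, 2, 10) = 2, attained by (1,3); no pair can gain by deviating, so the allocation is in the core

2


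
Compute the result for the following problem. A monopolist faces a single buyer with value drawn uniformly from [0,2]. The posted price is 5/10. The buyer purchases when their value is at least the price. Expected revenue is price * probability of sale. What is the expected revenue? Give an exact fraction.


Step 1: Posted price r = 1/2, value support [0,2]
Step 2: P(v >= r) = (2 - 1/2)/2 = 3/4
Step 3: Expected revenue = r * P(v >= r) = 1/2 * 3/4
Step 4: Revenue = 3/8

3/8


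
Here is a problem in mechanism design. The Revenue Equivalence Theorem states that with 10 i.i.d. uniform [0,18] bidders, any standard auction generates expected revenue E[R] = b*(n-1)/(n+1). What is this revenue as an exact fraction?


Step 1: By Revenue Equivalence, expected revenue = b*(n-1)/(n+1)
Step 2: Substituting n = 10, b = 18
Step 3: Revenue = 18*(10-1)/(10+1) = 18*9/11
Step 4: Revenue = 162/11

162/11


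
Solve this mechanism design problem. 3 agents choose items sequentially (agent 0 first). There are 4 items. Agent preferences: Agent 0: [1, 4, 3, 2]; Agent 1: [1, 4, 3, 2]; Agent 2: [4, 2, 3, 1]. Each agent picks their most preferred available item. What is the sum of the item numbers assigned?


Step 1: Agent 0 picks item 1
Step 2: Agent 1 picks item 4
Step 3: Agent 2 picks item 2
Step 4: Sum = 1 + 4 + 2 = 7

7


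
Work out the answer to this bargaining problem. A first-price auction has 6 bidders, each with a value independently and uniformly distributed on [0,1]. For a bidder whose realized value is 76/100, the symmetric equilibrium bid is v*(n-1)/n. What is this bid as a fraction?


Step 1: The symmetric BNE bidding function is b(v) = v * (n-1) / n
Step 2: Substitute v = 19/25 and n = 6
Step 3: b = 19/25 * 5/6
Step 4: b = 19/30

19/30


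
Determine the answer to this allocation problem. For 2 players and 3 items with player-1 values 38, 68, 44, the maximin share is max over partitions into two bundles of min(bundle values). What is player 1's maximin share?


Step 1: Item values = 38, 68, 44
Step 2: Enumerate all 2-bundle partitions and take the smaller bundle:
  Partition 1: {38} vs {68,44} -> bundles 38, 112; min = 38
  Partition 2: {68} vs {38,44} -> bundles 68, 82; min = 68
  Partition 3: {44} vs {38,68} -> bundles 44, 106; min = 44
Step 3: MMS = max(38, 68, 44) = 68

68


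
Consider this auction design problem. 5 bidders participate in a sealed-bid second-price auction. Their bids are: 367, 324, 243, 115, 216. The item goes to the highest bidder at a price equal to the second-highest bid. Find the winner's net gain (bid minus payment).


Step 1: Sort bids in descending order: 367, 324, 243, 216, 115
Step 2: The winning bid is the highest: 367
Step 3: The payment equals the second-highest bid: 324
Step 4: Surplus = winner's bid - payment = 367 - 324 = 43

43


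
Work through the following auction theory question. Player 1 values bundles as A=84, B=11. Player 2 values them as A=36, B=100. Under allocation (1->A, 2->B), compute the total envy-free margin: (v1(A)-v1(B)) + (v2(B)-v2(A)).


Step 1: Player 1's margin = v1(A) - v1(B) = 84 - 11 = 73
Step 2: Player 2's margin = v2(B) - v2(A) = 100 - 36 = 64
Step 3: Total margin = 73 + 64 = 137

137


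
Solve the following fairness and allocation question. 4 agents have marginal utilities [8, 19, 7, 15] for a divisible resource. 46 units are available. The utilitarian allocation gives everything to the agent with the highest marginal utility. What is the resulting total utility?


Step 1: The marginal utilities are [8, 19, 7, 15]
Step 2: The highest marginal utility is 19
Step 3: All 46 units go to that agent
Step 4: Total utility = 19 * 46 = 874

874


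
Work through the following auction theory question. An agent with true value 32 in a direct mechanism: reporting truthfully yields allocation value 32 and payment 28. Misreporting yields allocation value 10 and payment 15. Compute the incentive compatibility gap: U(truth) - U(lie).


Step 1: U(truth) = value - payment = 32 - 28 = 4
Step 2: U(lie) = allocation - payment = 10 - 15 = -5
Step 3: IC gap = 4 - (-5) = 9

9


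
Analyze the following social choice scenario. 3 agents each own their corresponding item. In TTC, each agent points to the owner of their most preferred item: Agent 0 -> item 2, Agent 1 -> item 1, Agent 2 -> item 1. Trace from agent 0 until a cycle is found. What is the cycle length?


Step 1: Trace the pointer graph from agent 0: 0 -> 2 -> 1 -> 1
Step 2: A cycle is detected when we revisit agent 1
Step 3: The cycle is: 1 -> 1
Step 4: Cycle length = 1

1


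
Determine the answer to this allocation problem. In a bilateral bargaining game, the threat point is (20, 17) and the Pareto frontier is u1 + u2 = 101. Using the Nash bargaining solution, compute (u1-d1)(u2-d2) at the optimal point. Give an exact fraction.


Step 1: The Nash solution splits surplus symmetrically above the disagreement point
Step 2: u1 = (total + d1 - d2)/2 = (101 + 20 - 17)/2 = 52
Step 3: u2 = (total - d1 + d2)/2 = (101 - 20 + 17)/2 = 49
Step 4: Nash product = (52 - 20) * (49 - 17)
Step 5: = 32 * 32 = 1024

1024


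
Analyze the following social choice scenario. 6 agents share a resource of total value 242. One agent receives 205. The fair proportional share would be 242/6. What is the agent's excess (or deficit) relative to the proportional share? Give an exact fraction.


Step 1: Proportional share = 242/6 = 121/3
Step 2: Agent's actual allocation = 205
Step 3: Excess = 205 - 121/3 = 494/3

494/3


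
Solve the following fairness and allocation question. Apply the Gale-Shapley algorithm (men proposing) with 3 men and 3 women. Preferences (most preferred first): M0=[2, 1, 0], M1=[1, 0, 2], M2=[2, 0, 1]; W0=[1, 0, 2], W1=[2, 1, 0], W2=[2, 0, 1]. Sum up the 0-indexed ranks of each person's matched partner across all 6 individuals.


Step 1: Run Gale-Shapley (men propose, women hold best offer):
  M0 proposes to W2; she accepts
  M1 proposes to W1; she accepts
  M2 proposes to W2; she switches from M0
  M0 proposes to W1; rejected
  M0 proposes to W0; she accepts
Step 2: Final matching: W0-M0, W1-M1, W2-M2
Step 3: 0-indexed ranks (man's rank of his match, then woman's): 2 + 1 + 0 + 1 + 0 + 0
Step 4: Total rank sum = 4

4


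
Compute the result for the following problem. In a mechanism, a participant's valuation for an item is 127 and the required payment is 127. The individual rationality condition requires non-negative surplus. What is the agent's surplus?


Step 1: Surplus = value - payment = 127 - 127 = 0
Step 2: IR is satisfied (surplus >= 0)

0


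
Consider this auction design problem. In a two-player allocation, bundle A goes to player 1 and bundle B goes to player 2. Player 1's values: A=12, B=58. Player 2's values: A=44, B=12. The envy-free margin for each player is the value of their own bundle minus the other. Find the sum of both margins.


Step 1: Player 1's margin = v1(A) - v1(B) = 12 - 58 = -46
Step 2: Player 2's margin = v2(B) - v2(A) = 12 - 44 = -32
Step 3: Total margin = -46 + -32 = -78

-78


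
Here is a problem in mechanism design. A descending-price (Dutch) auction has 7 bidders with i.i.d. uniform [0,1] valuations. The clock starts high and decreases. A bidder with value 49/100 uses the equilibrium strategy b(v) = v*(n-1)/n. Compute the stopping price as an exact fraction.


Step 1: Dutch auctions are strategically equivalent to first-price auctions
Step 2: The equilibrium bid is b(v) = v*(n-1)/n
Step 3: b = 49/100 * 6/7
Step 4: b = 21/50

21/50


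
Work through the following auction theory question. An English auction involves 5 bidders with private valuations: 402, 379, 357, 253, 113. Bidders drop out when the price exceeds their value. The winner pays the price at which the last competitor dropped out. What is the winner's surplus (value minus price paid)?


Step 1: Identify the highest value: 402
Step 2: Identify the second-highest value: 379
Step 3: The final price = second-highest value = 379
Step 4: Surplus = 402 - 379 = 23

23


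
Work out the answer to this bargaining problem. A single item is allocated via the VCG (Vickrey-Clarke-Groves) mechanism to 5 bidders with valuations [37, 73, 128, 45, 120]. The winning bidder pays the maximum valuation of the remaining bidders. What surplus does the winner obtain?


Step 1: The winner is the agent with the highest value: agent 2 with value 128
Step 2: Values of other agents: [37, 73, 45, 120]
Step 3: VCG payment = max of others' values = 120
Step 4: Surplus = 128 - 120 = 8

8


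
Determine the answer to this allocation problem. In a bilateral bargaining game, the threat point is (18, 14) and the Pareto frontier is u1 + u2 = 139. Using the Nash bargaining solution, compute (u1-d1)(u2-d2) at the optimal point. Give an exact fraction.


Step 1: The Nash solution splits surplus symmetrically above the disagreement point
Step 2: u1 = (total + d1 - d2)/2 = (139 + 18 - 14)/2 = 143/2
Step 3: u2 = (total - d1 + d2)/2 = (139 - 18 + 14)/2 = 135/2
Step 4: Nash product = (143/2 - 18) * (135/2 - 14)
Step 5: = 107/2 * 107/2 = 11449/4

11449/4


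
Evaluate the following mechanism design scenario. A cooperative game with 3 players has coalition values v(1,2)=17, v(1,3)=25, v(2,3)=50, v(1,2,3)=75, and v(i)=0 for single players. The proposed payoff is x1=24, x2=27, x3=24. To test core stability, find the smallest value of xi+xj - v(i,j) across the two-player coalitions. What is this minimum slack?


Step 1: Slack for coalition (1,2): x1+x2 - v12 = 51 - 17 = 34
Step 2: Slack for coalition (1,3): x1+x3 - v13 = 48 - 25 = 23
Step 3: Slack for coalition (2,3): x2+x3 - v23 = 51 - 50 = 1
Step 4: Minimum slack = min(34, 23, 1) = 1, attained by (2,3); no pair can gain by deviating, so the allocation is in the core

1


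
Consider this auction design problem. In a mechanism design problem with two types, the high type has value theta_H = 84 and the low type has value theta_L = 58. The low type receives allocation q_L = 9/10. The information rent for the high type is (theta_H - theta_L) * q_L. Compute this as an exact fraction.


Step 1: theta_H - theta_L = 84 - 58 = 26
Step 2: Information rent = (theta_H - theta_L) * q_L
Step 3: = 26 * 9/10
Step 4: = 117/5

117/5


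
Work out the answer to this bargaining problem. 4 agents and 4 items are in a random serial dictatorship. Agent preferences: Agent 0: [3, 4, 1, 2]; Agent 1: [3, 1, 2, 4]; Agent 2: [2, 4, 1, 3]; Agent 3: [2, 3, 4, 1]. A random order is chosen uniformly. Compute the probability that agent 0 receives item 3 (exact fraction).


Step 1: Agent 0 wants item 3
Step 2: There are 24 possible orderings of agents
Step 3: In 11 orderings, agent 0 gets item 3
Step 4: Probability = 11/24

11/24


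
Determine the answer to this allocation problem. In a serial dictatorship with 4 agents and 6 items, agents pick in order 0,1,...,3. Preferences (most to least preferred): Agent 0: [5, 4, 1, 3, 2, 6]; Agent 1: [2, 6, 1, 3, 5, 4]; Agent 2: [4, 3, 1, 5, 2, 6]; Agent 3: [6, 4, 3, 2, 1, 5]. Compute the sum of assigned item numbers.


Step 1: Agent 0 picks item 5
Step 2: Agent 1 picks item 2
Step 3: Agent 2 picks item 4
Step 4: Agent 3 picks item 6
Step 5: Sum = 5 + 2 + 4 + 6 = 17

17


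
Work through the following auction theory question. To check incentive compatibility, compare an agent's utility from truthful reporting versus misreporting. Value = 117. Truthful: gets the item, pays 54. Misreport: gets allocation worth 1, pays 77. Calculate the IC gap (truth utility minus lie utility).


Step 1: U(truth) = value - payment = 117 - 54 = 63
Step 2: U(lie) = allocation - payment = 1 - 77 = -76
Step 3: IC gap = 63 - (-76) = 139

139


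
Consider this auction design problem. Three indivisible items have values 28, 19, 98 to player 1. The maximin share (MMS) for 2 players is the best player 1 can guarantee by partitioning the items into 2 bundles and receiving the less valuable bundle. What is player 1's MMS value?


Step 1: Item values = 28, 19, 98
Step 2: Enumerate all 2-bundle partitions and take the smaller bundle:
  Partition 1: {28} vs {19,98} -> bundles 28, 117; min = 28
  Partition 2: {19} vs {28,98} -> bundles 19, 126; min = 19
  Partition 3: {98} vs {28,19} -> bundles 98, 47; min = 47
Step 3: MMS = max(28, 19, 47) = 47

47


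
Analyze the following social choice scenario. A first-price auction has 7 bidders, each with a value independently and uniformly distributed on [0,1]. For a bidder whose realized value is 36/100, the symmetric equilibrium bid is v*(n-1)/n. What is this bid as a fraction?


Step 1: The symmetric BNE bidding function is b(v) = v * (n-1) / n
Step 2: Substitute v = 9/25 and n = 7
Step 3: b = 9/25 * 6/7
Step 4: b = 54/175

54/175


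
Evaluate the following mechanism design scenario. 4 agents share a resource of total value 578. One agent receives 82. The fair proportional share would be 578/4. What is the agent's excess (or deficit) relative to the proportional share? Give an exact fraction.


Step 1: Proportional share = 578/4 = 289/2
Step 2: Agent's actual allocation = 82
Step 3: Excess = 82 - 289/2 = -125/2

-125/2


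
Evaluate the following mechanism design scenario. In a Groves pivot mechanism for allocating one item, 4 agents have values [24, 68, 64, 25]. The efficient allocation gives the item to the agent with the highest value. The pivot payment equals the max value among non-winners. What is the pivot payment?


Step 1: The efficient winner is agent 1 with value 68
Step 2: Other agents' values: [24, 64, 25]
Step 3: Pivot payment = max(others) = 64
Step 4: The winner pays 64

64


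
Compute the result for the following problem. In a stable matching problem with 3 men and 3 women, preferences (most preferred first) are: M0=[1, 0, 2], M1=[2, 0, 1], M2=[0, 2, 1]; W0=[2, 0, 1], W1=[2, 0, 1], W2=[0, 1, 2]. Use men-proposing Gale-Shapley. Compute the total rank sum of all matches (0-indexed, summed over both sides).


Step 1: Run Gale-Shapley (men propose, women hold best offer):
  M0 proposes to W1; she accepts
  M1 proposes to W2; she accepts
  M2 proposes to W0; she accepts
Step 2: Final matching: W0-M2, W1-M0, W2-M1
Step 3: 0-indexed ranks (man's rank of his match, then woman's): 0 + 0 + 0 + 1 + 0 + 1
Step 4: Total rank sum = 2

2


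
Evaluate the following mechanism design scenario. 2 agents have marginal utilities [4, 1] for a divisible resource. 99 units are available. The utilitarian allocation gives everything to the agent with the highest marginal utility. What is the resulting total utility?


Step 1: The marginal utilities are [4, 1]
Step 2: The highest marginal utility is 4
Step 3: All 99 units go to that agent
Step 4: Total utility = 4 * 99 = 396

396


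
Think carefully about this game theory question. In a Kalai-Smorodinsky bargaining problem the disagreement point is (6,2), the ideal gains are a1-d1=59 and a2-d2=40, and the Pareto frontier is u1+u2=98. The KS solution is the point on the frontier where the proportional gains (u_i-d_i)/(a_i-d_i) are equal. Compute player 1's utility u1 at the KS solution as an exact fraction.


Step 1: At the KS point, (u1-d1)/r1 = (u2-d2)/r2 = t and u1+u2 = 98
Step 2: u1 = d1 + r1*t and u2 = d2 + r2*t, so (d1 + r1*t) + (d2 + r2*t) = 98
Step 3: t = (98 - 6 - 2)/(59 + 40) = 90/99 = 10/11
Step 4: u1 = d1 + r1*t = 6 + 59 * 10/11 = 656/11
Step 5: (Check: u2 = d2 + r2*t = 422/11; u1+u2 = 656/11 + 422/11 = 98, on the frontier.)

656/11


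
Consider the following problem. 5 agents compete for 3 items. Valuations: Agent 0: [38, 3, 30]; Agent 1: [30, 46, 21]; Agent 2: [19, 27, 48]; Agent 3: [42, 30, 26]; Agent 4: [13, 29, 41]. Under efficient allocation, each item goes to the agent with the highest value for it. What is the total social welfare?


Step 1: For each item, find the maximum value among all agents.
Step 2: Item 0 -> Agent 3 (value 42)
Step 3: Item 1 -> Agent 1 (value 46)
Step 4: Item 2 -> Agent 2 (value 48)
Step 5: Total welfare = 42 + 46 + 48 = 136

136


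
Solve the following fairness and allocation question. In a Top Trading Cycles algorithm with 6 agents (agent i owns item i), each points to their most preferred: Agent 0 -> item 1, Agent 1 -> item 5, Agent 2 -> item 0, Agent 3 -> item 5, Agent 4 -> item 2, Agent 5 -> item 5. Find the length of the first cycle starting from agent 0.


Step 1: Trace the pointer graph from agent 0: 0 -> 1 -> 5 -> 5
Step 2: A cycle is detected when we revisit agent 5
Step 3: The cycle is: 5 -> 5
Step 4: Cycle length = 1

1


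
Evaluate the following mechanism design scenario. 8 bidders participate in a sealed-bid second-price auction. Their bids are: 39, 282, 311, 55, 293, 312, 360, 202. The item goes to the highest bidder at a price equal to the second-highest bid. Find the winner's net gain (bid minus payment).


Step 1: Sort bids in descending order: 360, 312, 311, 293, 282, 202, 55, 39
Step 2: The winning bid is the highest: 360
Step 3: The payment equals the second-highest bid: 312
Step 4: Surplus = winner's bid - payment = 360 - 312 = 48

48


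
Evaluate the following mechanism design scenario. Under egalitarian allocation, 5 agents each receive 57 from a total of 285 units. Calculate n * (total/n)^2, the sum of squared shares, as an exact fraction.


Step 1: Each agent's share = 285/5 = 57
Step 2: Square of each share = (57)^2 = 3249
Step 3: Sum of squares = 5 * 3249 = 16245

16245


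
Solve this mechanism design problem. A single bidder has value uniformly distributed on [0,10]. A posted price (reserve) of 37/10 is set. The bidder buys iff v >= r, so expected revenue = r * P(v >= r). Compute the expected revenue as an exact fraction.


Step 1: Posted price r = 37/10, value support [0,10]
Step 2: P(v >= r) = (10 - 37/10)/10 = 63/100
Step 3: Expected revenue = r * P(v >= r) = 37/10 * 63/100
Step 4: Revenue = 2331/1000

2331/1000


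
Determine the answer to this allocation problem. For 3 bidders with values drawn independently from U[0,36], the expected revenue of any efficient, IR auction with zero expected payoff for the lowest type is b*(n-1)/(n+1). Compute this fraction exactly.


Step 1: By Revenue Equivalence, expected revenue = b*(n-1)/(n+1)
Step 2: Substituting n = 3, b = 36
Step 3: Revenue = 36*(3-1)/(3+1) = 36*2/4
Step 4: Revenue = 72/4 = 18

18


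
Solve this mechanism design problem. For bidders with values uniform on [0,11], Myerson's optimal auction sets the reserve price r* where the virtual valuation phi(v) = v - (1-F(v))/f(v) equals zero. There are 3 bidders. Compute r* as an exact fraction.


Step 1: For U[0,11], F(v) = v/11 and f(v) = 1/11
Step 2: phi(v) = v - (1 - v/11)/(1/11) = v - (11 - v) = 2v - 11
Step 3: Set phi(r*) = 0: 2r* - 11 = 0
Step 4: r* = 11/2 (the number of bidders n = 3 does not enter)

11/2


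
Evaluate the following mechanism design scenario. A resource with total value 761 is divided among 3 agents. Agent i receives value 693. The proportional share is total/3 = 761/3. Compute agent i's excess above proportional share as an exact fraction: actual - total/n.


Step 1: Proportional share = 761/3
Step 2: Agent's actual allocation = 693
Step 3: Excess = 693 - 761/3 = 1318/3

1318/3


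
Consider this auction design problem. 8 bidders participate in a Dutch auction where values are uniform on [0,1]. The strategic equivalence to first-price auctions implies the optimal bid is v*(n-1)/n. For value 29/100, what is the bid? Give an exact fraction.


Step 1: Dutch auctions are strategically equivalent to first-price auctions
Step 2: The equilibrium bid is b(v) = v*(n-1)/n
Step 3: b = 29/100 * 7/8
Step 4: b = 203/800

203/800


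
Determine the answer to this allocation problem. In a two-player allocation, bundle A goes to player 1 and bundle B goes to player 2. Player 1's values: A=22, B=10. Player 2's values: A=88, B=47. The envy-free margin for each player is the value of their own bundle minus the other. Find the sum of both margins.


Step 1: Player 1's margin = v1(A) - v1(B) = 22 - 10 = 12
Step 2: Player 2's margin = v2(B) - v2(A) = 47 - 88 = -41
Step 3: Total margin = 12 + -41 = -29

-29


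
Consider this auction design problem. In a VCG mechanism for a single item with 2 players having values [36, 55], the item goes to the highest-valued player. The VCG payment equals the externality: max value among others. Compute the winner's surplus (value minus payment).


Step 1: The winner is the agent with the highest value: agent 1 with value 55
Step 2: Values of other agents: [36]
Step 3: VCG payment = max of others' values = 36
Step 4: Surplus = 55 - 36 = 19

19


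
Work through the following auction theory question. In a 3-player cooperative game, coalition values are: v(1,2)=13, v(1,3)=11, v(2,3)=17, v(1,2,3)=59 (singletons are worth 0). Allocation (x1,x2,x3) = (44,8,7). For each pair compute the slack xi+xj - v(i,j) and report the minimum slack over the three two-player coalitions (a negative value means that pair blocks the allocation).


Step 1: Slack for coalition (1,2): x1+x2 - v12 = 52 - 13 = 39
Step 2: Slack for coalition (1,3): x1+x3 - v13 = 51 - 11 = 40
Step 3: Slack for coalition (2,3): x2+x3 - v23 = 15 - 17 = -2
Step 4: Minimum slack = min(39, 40, -2) = -2, attained by (2,3); coalition (2,3) can block (slack < 0), so the allocation is not in the core

-2


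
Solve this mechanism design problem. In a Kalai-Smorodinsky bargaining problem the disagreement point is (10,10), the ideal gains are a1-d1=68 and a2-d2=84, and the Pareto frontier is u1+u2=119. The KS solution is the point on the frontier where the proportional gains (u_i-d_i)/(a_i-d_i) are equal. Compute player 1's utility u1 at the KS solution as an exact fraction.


Step 1: At the KS point, (u1-d1)/r1 = (u2-d2)/r2 = t and u1+u2 = 119
Step 2: u1 = d1 + r1*t and u2 = d2 + r2*t, so (d1 + r1*t) + (d2 + r2*t) = 119
Step 3: t = (119 - 10 - 10)/(68 + 84) = 99/152
Step 4: u1 = d1 + r1*t = 10 + 68 * 99/152 = 2063/38
Step 5: (Check: u2 = d2 + r2*t = 2459/38; u1+u2 = 2063/38 + 2459/38 = 119, on the frontier.)

2063/38


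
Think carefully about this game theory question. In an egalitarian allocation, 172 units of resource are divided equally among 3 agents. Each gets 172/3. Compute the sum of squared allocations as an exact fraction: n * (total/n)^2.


Step 1: Each agent's share = 172/3
Step 2: Square of each share = (172/3)^2 = 29584/9
Step 3: Sum of squares = 3 * 29584/9 = 29584/3

29584/3


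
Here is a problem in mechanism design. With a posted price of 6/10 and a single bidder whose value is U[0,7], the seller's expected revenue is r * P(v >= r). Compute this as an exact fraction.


Step 1: Posted price r = 3/5, value support [0,7]
Step 2: P(v >= r) = (7 - 3/5)/7 = 32/35
Step 3: Expected revenue = r * P(v >= r) = 3/5 * 32/35
Step 4: Revenue = 96/175

96/175


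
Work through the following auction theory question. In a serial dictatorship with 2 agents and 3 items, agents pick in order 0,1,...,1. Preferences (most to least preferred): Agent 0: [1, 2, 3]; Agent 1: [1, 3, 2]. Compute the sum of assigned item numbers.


Step 1: Agent 0 picks item 1
Step 2: Agent 1 picks item 3
Step 3: Sum = 1 + 3 = 4

4


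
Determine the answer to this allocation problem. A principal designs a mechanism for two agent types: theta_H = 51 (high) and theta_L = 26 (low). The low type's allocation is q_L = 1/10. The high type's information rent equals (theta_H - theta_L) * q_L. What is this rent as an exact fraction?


Step 1: theta_H - theta_L = 51 - 26 = 25
Step 2: Information rent = (theta_H - theta_L) * q_L
Step 3: = 25 * 1/10
Step 4: = 5/2

5/2


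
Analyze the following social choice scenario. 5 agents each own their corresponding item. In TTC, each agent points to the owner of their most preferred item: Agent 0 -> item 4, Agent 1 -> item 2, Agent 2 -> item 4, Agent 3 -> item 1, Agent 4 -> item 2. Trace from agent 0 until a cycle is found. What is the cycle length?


Step 1: Trace the pointer graph from agent 0: 0 -> 4 -> 2 -> 4
Step 2: A cycle is detected when we revisit agent 4
Step 3: The cycle is: 4 -> 2 -> 4
Step 4: Cycle length = 2

2


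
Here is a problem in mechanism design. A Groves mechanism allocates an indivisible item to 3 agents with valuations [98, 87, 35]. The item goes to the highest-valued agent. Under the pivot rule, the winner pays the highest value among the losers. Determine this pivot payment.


Step 1: The efficient winner is agent 0 with value 98
Step 2: Other agents' values: [87, 35]
Step 3: Pivot payment = max(others) = 87
Step 4: The winner pays 87

87


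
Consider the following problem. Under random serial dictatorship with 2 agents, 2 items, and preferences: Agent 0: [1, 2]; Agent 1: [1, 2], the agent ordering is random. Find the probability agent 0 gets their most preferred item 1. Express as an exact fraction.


Step 1: Agent 0 wants item 1
Step 2: There are 2 possible orderings of agents
Step 3: In 1 orderings, agent 0 gets item 1
Step 4: Probability = 1/2

1/2


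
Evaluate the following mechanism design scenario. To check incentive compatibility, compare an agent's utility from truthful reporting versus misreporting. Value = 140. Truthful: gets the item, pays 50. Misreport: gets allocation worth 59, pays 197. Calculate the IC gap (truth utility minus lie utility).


Step 1: U(truth) = value - payment = 140 - 50 = 90
Step 2: U(lie) = allocation - payment = 59 - 197 = -138
Step 3: IC gap = 90 - (-138) = 228

228


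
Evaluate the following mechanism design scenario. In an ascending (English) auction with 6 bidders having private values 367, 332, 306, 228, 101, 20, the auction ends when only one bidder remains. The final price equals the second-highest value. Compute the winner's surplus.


Step 1: Identify the highest value: 367
Step 2: Identify the second-highest value: 332
Step 3: The final price = second-highest value = 332
Step 4: Surplus = 367 - 332 = 35

35


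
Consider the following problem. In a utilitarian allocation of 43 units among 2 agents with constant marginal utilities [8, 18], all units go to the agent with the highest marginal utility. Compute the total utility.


Step 1: The marginal utilities are [8, 18]
Step 2: The highest marginal utility is 18
Step 3: All 43 units go to that agent
Step 4: Total utility = 18 * 43 = 774

774


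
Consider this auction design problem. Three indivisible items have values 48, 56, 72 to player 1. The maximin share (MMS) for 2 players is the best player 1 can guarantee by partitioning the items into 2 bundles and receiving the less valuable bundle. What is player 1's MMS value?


Step 1: Item values = 48, 56, 72
Step 2: Enumerate all 2-bundle partitions and take the smaller bundle:
  Partition 1: {48} vs {56,72} -> bundles 48, 128; min = 48
  Partition 2: {56} vs {48,72} -> bundles 56, 120; min = 56
  Partition 3: {72} vs {48,56} -> bundles 72, 104; min = 72
Step 3: MMS = max(48, 56, 72) = 72

72


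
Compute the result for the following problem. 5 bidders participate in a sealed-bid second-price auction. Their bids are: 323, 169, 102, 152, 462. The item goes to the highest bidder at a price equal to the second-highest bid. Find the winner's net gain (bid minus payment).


Step 1: Sort bids in descending order: 462, 323, 169, 152, 102
Step 2: The winning bid is the highest: 462
Step 3: The payment equals the second-highest bid: 323
Step 4: Surplus = winner's bid - payment = 462 - 323 = 139

139


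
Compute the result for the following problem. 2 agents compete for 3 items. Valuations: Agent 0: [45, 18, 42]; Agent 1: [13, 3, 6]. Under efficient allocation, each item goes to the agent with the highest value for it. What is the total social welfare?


Step 1: For each item, find the maximum value among all agents.
Step 2: Item 0 -> Agent 0 (value 45)
Step 3: Item 1 -> Agent 0 (value 18)
Step 4: Item 2 -> Agent 0 (value 42)
Step 5: Total welfare = 45 + 18 + 42 = 105

105


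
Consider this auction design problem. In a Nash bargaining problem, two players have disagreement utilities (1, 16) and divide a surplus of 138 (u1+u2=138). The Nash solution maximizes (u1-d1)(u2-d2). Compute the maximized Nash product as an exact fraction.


Step 1: The Nash solution splits surplus symmetrically above the disagreement point
Step 2: u1 = (total + d1 - d2)/2 = (138 + 1 - 16)/2 = 123/2
Step 3: u2 = (total - d1 + d2)/2 = (138 - 1 + 16)/2 = 153/2
Step 4: Nash product = (123/2 - 1) * (153/2 - 16)
Step 5: = 121/2 * 121/2 = 14641/4

14641/4


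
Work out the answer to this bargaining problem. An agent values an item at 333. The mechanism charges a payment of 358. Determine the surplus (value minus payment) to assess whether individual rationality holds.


Step 1: Surplus = value - payment = 333 - 358 = -25
Step 2: IR is violated (surplus < 0)

-25


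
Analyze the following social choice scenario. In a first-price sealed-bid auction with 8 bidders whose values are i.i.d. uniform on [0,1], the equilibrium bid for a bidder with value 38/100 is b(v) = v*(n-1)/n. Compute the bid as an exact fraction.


Step 1: The symmetric BNE bidding function is b(v) = v * (n-1) / n
Step 2: Substitute v = 19/50 and n = 8
Step 3: b = 19/50 * 7/8
Step 4: b = 133/400

133/400


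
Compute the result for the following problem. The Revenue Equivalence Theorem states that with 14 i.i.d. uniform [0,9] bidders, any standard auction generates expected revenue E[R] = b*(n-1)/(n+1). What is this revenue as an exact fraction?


Step 1: By Revenue Equivalence, expected revenue = b*(n-1)/(n+1)
Step 2: Substituting n = 14, b = 9
Step 3: Revenue = 9*(14-1)/(14+1) = 9*13/15
Step 4: Revenue = 117/15 = 39/5

39/5


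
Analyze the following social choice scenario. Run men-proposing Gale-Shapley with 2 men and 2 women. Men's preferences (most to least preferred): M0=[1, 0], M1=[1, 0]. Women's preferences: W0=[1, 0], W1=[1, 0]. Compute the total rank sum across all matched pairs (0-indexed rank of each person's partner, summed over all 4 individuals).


Step 1: Run Gale-Shapley (men propose, women hold best offer):
  M0 proposes to W1; she accepts
  M1 proposes to W1; she switches from M0
  M0 proposes to W0; she accepts
Step 2: Final matching: W0-M0, W1-M1
Step 3: 0-indexed ranks (man's rank of his match, then woman's): 1 + 1 + 0 + 0
Step 4: Total rank sum = 2

2


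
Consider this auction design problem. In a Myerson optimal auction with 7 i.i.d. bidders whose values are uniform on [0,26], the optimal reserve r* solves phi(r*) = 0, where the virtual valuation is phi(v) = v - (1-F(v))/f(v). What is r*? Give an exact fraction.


Step 1: For U[0,26], F(v) = v/26 and f(v) = 1/26
Step 2: phi(v) = v - (1 - v/26)/(1/26) = v - (26 - v) = 2v - 26
Step 3: Set phi(r*) = 0: 2r* - 26 = 0
Step 4: r* = 26/2 = 13 (the number of bidders n = 7 does not enter)

13


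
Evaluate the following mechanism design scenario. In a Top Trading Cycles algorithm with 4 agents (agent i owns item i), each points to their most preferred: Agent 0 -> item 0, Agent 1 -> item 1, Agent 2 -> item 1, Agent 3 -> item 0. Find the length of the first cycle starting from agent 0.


Step 1: Trace the pointer graph from agent 0: 0 -> 0
Step 2: A cycle is detected when we revisit agent 0
Step 3: The cycle is: 0 -> 0
Step 4: Cycle length = 1

1


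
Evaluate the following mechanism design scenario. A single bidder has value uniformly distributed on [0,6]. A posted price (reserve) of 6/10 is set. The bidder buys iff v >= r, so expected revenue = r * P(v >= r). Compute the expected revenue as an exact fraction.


Step 1: Posted price r = 3/5, value support [0,6]
Step 2: P(v >= r) = (6 - 3/5)/6 = 9/10
Step 3: Expected revenue = r * P(v >= r) = 3/5 * 9/10
Step 4: Revenue = 27/50

27/50


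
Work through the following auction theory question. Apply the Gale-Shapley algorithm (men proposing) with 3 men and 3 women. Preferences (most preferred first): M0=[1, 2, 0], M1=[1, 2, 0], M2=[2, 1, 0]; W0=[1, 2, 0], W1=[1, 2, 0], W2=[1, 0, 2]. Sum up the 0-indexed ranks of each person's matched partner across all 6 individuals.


Step 1: Run Gale-Shapley (men propose, women hold best offer):
  M0 proposes to W1; she accepts
  M1 proposes to W1; she switches from M0
  M2 proposes to W2; she accepts
  M0 proposes to W2; she switches from M2
  M2 proposes to W1; rejected
  M2 proposes to W0; she accepts
Step 2: Final matching: W0-M2, W1-M1, W2-M0
Step 3: 0-indexed ranks (man's rank of his match, then woman's): 2 + 1 + 0 + 0 + 1 + 1
Step 4: Total rank sum = 5

5


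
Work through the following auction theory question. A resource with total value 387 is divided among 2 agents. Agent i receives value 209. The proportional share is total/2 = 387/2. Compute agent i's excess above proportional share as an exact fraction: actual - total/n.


Step 1: Proportional share = 387/2
Step 2: Agent's actual allocation = 209
Step 3: Excess = 209 - 387/2 = 31/2

31/2


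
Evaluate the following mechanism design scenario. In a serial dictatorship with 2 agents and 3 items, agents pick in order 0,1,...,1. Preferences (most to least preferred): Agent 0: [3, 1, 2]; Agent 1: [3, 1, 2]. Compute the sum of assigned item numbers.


Step 1: Agent 0 picks item 3
Step 2: Agent 1 picks item 1
Step 3: Sum = 3 + 1 = 4

4


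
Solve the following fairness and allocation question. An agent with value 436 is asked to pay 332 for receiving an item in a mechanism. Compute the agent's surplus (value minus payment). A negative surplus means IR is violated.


Step 1: Surplus = value - payment = 436 - 332 = 104
Step 2: IR is satisfied (surplus >= 0)

104


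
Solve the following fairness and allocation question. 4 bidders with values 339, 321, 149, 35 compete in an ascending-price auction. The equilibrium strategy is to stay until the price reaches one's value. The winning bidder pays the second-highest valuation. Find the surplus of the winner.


Step 1: Identify the highest value: 339
Step 2: Identify the second-highest value: 321
Step 3: The final price = second-highest value = 321
Step 4: Surplus = 339 - 321 = 18

18


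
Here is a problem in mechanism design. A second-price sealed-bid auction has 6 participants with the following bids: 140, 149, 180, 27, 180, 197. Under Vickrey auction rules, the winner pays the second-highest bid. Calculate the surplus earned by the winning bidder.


Step 1: Sort bids in descending order: 197, 180, 180, 149, 140, 27
Step 2: The winning bid is the highest: 197
Step 3: The payment equals the second-highest bid: 180
Step 4: Surplus = winner's bid - payment = 197 - 180 = 17

17
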